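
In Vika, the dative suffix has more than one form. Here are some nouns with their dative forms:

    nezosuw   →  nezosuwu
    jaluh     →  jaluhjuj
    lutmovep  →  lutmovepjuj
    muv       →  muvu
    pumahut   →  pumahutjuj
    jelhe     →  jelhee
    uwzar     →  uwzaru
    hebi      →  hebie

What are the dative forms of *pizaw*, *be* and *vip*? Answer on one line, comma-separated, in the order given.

pizawu, bee, vipjuj

The alternation tracks the final sound of the stem — -juj when the stem ends in a voiceless consonant (*jaluh*, *lutmovep*, *pumahut*); -u when the stem ends in a voiced consonant (*nezosuw*, *muv*, *uwzar*); -e when the stem ends in a vowel (*jelhe*, *hebi*).
*pizaw* — final sound /w/ (a voiced consonant) → -u → *pizawu*.
Since the final sound of *be* is /e/ (a vowel), it takes -e, giving *bee*.
Since the final sound of *vip* is /p/ (a voiceless consonant), it takes -juj, giving *vipjuj*.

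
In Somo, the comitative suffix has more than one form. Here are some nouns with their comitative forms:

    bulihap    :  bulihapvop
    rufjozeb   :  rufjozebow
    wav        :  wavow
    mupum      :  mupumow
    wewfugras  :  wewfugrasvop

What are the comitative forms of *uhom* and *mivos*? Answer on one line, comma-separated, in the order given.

The suffix is conditioned by the final consonant: -vop when the stem ends in a voiceless consonant (*bulihap*, *wewfugras*); -ow when the stem ends in a voiced consonant (*rufjozeb*, *wav*, *mupum*).
The final consonant of *uhom* is /m/, which is voiced, so the suffix is -ow, giving *uhomow*.
Since the final consonant of *mivos* is /s/ (voiceless), it takes -vop, giving *mivosvop*.

uhomow, mivosvop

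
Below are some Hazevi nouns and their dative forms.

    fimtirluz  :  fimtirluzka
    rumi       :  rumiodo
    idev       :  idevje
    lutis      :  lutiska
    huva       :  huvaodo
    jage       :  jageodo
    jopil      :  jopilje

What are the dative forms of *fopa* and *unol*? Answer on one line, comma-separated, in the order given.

fopaodo, unolje

The alternation tracks the final sound of the stem — -ka when the stem ends in a sibilant (*fimtirluz*, *lutis*); -je when the stem ends in a non-sibilant consonant (*idev*, *jopil*); -odo when the stem ends in a vowel (*rumi*, *huva*, *jage*).
Since the final sound of *fopa* is /a/ (a vowel), it takes -odo, giving *fopaodo*.
*unol*: final sound = /l/, a non-sibilant consonant → -je → *unolje*.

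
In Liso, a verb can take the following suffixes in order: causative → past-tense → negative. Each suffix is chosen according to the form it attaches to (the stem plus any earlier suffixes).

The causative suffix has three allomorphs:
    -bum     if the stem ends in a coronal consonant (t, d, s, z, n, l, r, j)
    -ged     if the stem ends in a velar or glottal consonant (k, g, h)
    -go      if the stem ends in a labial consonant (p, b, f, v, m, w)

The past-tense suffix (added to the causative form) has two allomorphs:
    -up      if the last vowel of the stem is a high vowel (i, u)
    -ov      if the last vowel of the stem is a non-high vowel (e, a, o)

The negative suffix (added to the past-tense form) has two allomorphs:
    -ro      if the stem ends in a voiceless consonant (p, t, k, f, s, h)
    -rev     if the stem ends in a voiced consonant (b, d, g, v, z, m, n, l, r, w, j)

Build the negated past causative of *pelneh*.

pelnehgedovrev

The final consonant of *pelneh* is /h/, which is velar/glottal, so the causative suffix is -ged, giving *pelnehged*.
The last vowel of the causative form *pelnehged* is /e/, which is a non-high vowel, so the past-tense suffix is -ov, giving *pelnehgedov*.
The final consonant of the past-tense form *pelnehgedov* is /v/, which is voiced, so the negative suffix is -rev, giving *pelnehgedovrev*.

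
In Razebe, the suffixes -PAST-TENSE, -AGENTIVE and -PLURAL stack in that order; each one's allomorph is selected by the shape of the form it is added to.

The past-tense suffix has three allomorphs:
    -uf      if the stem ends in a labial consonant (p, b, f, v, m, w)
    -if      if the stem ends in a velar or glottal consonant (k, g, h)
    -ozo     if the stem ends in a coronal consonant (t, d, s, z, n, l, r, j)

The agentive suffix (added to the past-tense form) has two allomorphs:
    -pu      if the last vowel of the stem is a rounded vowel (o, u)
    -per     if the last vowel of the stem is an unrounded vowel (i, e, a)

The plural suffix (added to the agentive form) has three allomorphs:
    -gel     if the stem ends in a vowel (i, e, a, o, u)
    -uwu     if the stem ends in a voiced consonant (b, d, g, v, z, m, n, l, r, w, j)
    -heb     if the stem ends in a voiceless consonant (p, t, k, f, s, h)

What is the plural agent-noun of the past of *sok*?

sokifperuwu

*sok*: final consonant = /k/, velar/glottal → -if → *sokif*.
The past-tense form *sokif*: last vowel = /i/, an unrounded vowel → -per → *sokifper*.
The agentive form *sokifper* — final sound /r/ (a voiced consonant) → -uwu → *sokifperuwu*.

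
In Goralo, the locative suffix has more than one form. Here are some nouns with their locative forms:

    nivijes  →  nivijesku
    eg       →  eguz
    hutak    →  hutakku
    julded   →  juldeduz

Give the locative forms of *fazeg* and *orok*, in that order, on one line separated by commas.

fazeguz, orokku

Looking at the final consonant of each stem: -ku when the stem ends in a voiceless consonant (*nivijes*, *hutak*); -uz when the stem ends in a voiced consonant (*eg*, *julded*).
Since the final consonant of *fazeg* is /g/ (voiced), it takes -uz, giving *fazeguz*.
*orok* — final consonant /k/ (voiceless) → -ku → *orokku*.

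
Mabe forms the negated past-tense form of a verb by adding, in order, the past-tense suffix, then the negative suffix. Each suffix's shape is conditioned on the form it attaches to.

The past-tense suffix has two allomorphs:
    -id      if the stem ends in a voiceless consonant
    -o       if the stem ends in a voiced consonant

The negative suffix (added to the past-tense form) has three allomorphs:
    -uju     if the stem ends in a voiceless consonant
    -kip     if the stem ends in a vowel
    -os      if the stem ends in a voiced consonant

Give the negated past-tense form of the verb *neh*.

nehidos

Since the final consonant of *neh* is /h/ (voiceless), it takes -id, giving *nehid*.
The past-tense form *nehid* — final sound /d/ (a voiced consonant) → -os → *nehidos*.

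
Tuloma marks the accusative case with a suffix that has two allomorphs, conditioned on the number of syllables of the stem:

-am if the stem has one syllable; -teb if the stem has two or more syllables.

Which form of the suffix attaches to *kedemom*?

-teb

*kedemom* has 3 syllables, so the suffix is -teb.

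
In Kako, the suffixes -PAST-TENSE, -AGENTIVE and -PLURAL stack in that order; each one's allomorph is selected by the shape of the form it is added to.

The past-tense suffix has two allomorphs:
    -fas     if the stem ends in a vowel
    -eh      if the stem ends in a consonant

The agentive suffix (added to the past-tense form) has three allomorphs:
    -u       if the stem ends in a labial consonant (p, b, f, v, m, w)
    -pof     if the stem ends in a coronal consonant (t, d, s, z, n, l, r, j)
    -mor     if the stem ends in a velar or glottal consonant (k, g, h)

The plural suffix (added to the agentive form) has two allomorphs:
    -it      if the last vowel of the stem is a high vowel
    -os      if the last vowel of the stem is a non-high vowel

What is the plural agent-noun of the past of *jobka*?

jobkafaspofos

Since the final sound of *jobka* is /a/ (a vowel), it takes -fas, giving *jobkafas*.
The past-tense form *jobkafas* — final consonant /s/ (coronal) → -pof → *jobkafaspof*.
The agentive form *jobkafaspof*: last vowel = /o/, a non-high vowel → -os → *jobkafaspofos*.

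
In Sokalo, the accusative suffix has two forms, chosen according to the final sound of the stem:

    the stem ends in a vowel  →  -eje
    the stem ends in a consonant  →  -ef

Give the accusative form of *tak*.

Since the final sound of *tak* is /k/ (a consonant), it takes -ef, giving *takef*.

takef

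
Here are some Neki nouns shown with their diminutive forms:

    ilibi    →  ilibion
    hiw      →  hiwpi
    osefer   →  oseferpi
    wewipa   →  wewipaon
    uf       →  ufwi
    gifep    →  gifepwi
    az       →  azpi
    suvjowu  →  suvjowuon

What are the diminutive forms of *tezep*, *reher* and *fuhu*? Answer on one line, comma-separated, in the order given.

Looking at the final sound of each stem: -wi when the stem ends in a voiceless consonant (*uf*, *gifep*); -pi when the stem ends in a voiced consonant (*hiw*, *osefer*, *az*); -on when the stem ends in a vowel (*ilibi*, *wewipa*, *suvjowu*).
*tezep*: final sound = /p/, a voiceless consonant → -wi → *tezepwi*.
*reher*: final sound = /r/, a voiced consonant → -pi → *reherpi*.
*fuhu* — final sound /u/ (a vowel) → -on → *fuhuon*.

tezepwi, reherpi, fuhuon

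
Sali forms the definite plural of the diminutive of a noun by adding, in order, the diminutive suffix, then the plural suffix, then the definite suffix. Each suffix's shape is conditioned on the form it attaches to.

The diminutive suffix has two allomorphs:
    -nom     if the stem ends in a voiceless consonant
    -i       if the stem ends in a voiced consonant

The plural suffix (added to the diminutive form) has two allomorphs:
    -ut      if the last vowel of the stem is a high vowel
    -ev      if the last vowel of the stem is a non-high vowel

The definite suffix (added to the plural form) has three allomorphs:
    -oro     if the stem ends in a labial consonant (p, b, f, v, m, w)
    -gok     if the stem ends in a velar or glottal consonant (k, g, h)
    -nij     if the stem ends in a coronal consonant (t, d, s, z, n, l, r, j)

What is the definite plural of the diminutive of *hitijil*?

hitijiliutnij

*hitijil*: final consonant = /l/, voiced → -i → *hitijili*.
The diminutive form *hitijili*: last vowel = /i/, a high vowel → -ut → *hitijiliut*.
The final consonant of the plural form *hitijiliut* is /t/, which is coronal, so the definite suffix is -nij, giving *hitijiliutnij*.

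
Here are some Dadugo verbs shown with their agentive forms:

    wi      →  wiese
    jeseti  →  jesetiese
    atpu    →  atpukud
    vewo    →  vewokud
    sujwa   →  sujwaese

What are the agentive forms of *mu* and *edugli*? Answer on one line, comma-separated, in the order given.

The pattern is rounding harmony: -kud when the last vowel of the stem is a rounded vowel (*atpu*, *vewo*); -ese when the last vowel of the stem is an unrounded vowel (*wi*, *jeseti*, *sujwa*).
*mu*: last vowel = /u/, a rounded vowel → -kud → *mukud*.
*edugli* — last vowel /i/ (an unrounded vowel) → -ese → *edugliese*.

mukud, edugliese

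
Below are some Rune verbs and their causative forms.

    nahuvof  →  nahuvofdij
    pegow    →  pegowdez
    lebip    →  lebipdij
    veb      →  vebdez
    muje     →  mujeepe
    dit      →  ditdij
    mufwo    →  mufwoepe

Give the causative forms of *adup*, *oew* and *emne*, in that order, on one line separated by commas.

The suffix is conditioned by the final sound: -dij when the stem ends in a voiceless consonant (*nahuvof*, *lebip*, *dit*); -dez when the stem ends in a voiced consonant (*pegow*, *veb*); -epe when the stem ends in a vowel (*muje*, *mufwo*).
*adup*: final sound = /p/, a voiceless consonant → -dij → *adupdij*.
*oew*: final sound = /w/, a voiced consonant → -dez → *oewdez*.
*emne*: final sound = /e/, a vowel → -epe → *emneepe*.

adupdij, oewdez, emneepe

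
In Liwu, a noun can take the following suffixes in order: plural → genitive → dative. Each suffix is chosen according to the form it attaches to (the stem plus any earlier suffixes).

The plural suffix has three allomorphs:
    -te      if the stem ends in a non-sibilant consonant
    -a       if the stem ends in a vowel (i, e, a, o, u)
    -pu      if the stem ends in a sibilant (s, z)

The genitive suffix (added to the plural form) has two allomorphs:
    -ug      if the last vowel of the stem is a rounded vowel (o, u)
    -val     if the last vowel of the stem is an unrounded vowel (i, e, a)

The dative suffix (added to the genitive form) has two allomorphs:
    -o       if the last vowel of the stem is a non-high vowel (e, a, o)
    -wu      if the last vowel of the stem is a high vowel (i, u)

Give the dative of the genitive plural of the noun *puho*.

puhoavalo

Since the final sound of *puho* is /o/ (a vowel), it takes -a, giving *puhoa*.
The plural form *puhoa* — last vowel /a/ (an unrounded vowel) → -val → *puhoaval*.
Since the last vowel of the genitive form *puhoaval* is /a/ (a non-high vowel), it takes -o, giving *puhoavalo*.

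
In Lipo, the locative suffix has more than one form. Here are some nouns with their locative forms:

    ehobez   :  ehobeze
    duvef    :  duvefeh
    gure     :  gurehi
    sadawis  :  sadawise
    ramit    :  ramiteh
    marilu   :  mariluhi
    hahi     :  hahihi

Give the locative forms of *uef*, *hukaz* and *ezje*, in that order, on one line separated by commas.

The pattern is sibilance of the final sound: -e when the stem ends in a sibilant (*ehobez*, *sadawis*); -eh when the stem ends in a non-sibilant consonant (*duvef*, *ramit*); -hi when the stem ends in a vowel (*gure*, *marilu*, *hahi*).
*uef* — final sound /f/ (a non-sibilant consonant) → -eh → *uefeh*.
*hukaz*: final sound = /z/, a sibilant → -e → *hukaze*.
The final sound of *ezje* is /e/, which is a vowel, so the suffix is -hi, giving *ezjehi*.

uefeh, hukaze, ezjehi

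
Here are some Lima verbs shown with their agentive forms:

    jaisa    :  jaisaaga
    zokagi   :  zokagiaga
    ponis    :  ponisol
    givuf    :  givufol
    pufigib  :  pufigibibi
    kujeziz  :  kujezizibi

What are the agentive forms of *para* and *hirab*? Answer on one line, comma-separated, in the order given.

paraaga, hirabibi

The suffix is conditioned by the final sound: -ol when the stem ends in a voiceless consonant (*ponis*, *givuf*); -ibi when the stem ends in a voiced consonant (*pufigib*, *kujeziz*); -aga when the stem ends in a vowel (*jaisa*, *zokagi*).
Since the final sound of *para* is /a/ (a vowel), it takes -aga, giving *paraaga*.
*hirab* — final sound /b/ (a voiced consonant) → -ibi → *hirabibi*.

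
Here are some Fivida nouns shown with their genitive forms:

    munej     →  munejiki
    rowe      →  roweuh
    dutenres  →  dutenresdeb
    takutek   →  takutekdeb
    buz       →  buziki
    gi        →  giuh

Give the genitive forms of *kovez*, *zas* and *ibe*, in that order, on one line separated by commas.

koveziki, zasdeb, ibeuh

Looking at the final sound of each stem: -deb when the stem ends in a voiceless consonant (*dutenres*, *takutek*); -iki when the stem ends in a voiced consonant (*munej*, *buz*); -uh when the stem ends in a vowel (*rowe*, *gi*).
*kovez*: final sound = /z/, a voiced consonant → -iki → *koveziki*.
*zas* — final sound /s/ (a voiceless consonant) → -deb → *zasdeb*.
*ibe* — final sound /e/ (a vowel) → -uh → *ibeuh*.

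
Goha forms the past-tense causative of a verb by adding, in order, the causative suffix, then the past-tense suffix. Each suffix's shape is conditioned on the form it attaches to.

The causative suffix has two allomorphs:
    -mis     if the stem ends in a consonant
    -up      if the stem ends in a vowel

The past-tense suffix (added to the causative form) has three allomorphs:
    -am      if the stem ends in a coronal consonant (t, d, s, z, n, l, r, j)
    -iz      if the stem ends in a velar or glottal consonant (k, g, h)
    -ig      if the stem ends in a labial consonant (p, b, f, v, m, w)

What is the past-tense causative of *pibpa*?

*pibpa*: final sound = /a/, a vowel → -up → *pibpaup*.
The causative form *pibpaup* — final consonant /p/ (labial) → -ig → *pibpaupig*.

pibpaupig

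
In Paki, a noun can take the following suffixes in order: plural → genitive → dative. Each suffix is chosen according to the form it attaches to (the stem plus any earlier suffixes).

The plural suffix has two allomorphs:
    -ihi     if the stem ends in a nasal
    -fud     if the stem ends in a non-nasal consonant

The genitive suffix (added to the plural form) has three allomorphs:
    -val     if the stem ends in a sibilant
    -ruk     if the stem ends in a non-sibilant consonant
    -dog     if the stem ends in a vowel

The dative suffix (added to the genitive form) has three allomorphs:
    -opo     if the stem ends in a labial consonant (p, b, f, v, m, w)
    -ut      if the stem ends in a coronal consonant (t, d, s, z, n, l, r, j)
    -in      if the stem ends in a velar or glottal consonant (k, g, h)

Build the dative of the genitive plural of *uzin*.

The final consonant of *uzin* is /n/, which is a nasal, so the plural suffix is -ihi, giving *uzinihi*.
The plural form *uzinihi*: final sound = /i/, a vowel → -dog → *uzinihidog*.
Since the final consonant of the genitive form *uzinihidog* is /g/ (velar/glottal), it takes -in, giving *uzinihidogin*.

uzinihidogin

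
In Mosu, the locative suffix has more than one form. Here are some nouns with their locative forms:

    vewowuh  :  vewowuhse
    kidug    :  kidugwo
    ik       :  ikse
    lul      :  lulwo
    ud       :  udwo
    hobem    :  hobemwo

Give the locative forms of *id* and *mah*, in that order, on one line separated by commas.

idwo, mahse

Looking at the final consonant of each stem: -se when the stem ends in a voiceless consonant (*vewowuh*, *ik*); -wo when the stem ends in a voiced consonant (*kidug*, *lul*, *ud*, *hobem*).
The final consonant of *id* is /d/, which is voiced, so the suffix is -wo, giving *idwo*.
*mah*: final consonant = /h/, voiceless → -se → *mahse*.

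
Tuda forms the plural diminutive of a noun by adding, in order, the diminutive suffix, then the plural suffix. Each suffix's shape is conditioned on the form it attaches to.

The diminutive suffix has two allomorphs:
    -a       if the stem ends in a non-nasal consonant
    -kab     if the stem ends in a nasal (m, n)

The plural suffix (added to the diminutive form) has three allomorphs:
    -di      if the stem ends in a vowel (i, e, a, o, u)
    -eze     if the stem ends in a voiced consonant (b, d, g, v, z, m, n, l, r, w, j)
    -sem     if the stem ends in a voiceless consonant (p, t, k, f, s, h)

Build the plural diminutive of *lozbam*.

The final consonant of *lozbam* is /m/, which is a nasal, so the diminutive suffix is -kab, giving *lozbamkab*.
The final sound of the diminutive form *lozbamkab* is /b/, which is a voiced consonant, so the plural suffix is -eze, giving *lozbamkabeze*.

lozbamkabeze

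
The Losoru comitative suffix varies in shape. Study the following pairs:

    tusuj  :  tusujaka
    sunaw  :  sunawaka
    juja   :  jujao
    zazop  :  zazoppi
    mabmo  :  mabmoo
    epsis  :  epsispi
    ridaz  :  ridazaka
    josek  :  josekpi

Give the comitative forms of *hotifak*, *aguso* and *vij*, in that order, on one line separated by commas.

The alternation tracks the final sound of the stem — -pi when the stem ends in a voiceless consonant (*zazop*, *epsis*, *josek*); -aka when the stem ends in a voiced consonant (*tusuj*, *sunaw*, *ridaz*); -o when the stem ends in a vowel (*juja*, *mabmo*).
Since the final sound of *hotifak* is /k/ (a voiceless consonant), it takes -pi, giving *hotifakpi*.
*aguso*: final sound = /o/, a vowel → -o → *agusoo*.
Since the final sound of *vij* is /j/ (a voiced consonant), it takes -aka, giving *vijaka*.

hotifakpi, agusoo, vijaka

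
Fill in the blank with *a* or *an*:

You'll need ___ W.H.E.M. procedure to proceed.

The indefinite article is chosen by the initial *sound* of the following word, not its spelling.
The initialism *W.H.E.M.* is read letter by letter; the first letter, W, is pronounced /ˈdʌbəl.juː/, which begins with a consonant sound.
So the article is *a*: You'll need a W.H.E.M. procedure to proceed.

a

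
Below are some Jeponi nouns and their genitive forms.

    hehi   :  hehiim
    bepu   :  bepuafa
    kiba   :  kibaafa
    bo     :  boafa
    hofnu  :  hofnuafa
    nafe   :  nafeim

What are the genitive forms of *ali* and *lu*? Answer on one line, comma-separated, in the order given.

The alternation tracks the last vowel of the stem — -im when the last vowel of the stem is a front vowel (*hehi*, *nafe*); -afa when the last vowel of the stem is a back vowel (*bepu*, *kiba*, *bo*, *hofnu*).
The last vowel of *ali* is /i/, which is a front vowel, so the suffix is -im, giving *aliim*.
Since the last vowel of *lu* is /u/ (a back vowel), it takes -afa, giving *luafa*.

aliim, luafa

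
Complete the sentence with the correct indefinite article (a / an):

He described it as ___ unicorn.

The indefinite article is chosen by the initial *sound* of the following word, not its spelling.
*unicorn* begins with the sound /juː/ (u pronounced /juː/) — a consonant sound.
So the article is *a*: He described it as a unicorn.

a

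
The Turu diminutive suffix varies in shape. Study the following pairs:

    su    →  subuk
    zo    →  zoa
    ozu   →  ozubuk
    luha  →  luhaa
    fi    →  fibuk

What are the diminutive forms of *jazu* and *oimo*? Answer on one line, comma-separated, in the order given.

jazubuk, oimoa

The suffix is conditioned by the last vowel: -buk when the last vowel of the stem is a high vowel (*su*, *ozu*, *fi*); -a when the last vowel of the stem is a non-high vowel (*zo*, *luha*).
The last vowel of *jazu* is /u/, which is a high vowel, so the suffix is -buk, giving *jazubuk*.
The last vowel of *oimo* is /o/, which is a non-high vowel, so the suffix is -a, giving *oimoa*.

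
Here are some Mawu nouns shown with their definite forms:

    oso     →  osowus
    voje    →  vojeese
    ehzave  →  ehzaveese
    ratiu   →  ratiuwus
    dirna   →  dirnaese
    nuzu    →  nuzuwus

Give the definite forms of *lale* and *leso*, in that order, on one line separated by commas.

The pattern is rounding harmony: -wus when the last vowel of the stem is a rounded vowel (*oso*, *ratiu*, *nuzu*); -ese when the last vowel of the stem is an unrounded vowel (*voje*, *ehzave*, *dirna*).
The last vowel of *lale* is /e/, which is an unrounded vowel, so the suffix is -ese, giving *laleese*.
*leso*: last vowel = /o/, a rounded vowel → -wus → *lesowus*.

laleese, lesowus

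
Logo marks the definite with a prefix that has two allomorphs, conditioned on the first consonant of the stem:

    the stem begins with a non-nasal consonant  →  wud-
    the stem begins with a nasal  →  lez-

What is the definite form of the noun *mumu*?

lezmumu

*mumu*: first consonant = /m/, a nasal → lez- → *lezmumu*.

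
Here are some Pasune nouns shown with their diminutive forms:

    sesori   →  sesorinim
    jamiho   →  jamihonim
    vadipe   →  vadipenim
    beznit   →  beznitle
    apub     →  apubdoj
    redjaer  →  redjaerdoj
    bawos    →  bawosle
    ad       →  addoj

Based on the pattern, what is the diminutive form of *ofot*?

The suffix is conditioned by the final sound: -le when the stem ends in a voiceless consonant (*beznit*, *bawos*); -doj when the stem ends in a voiced consonant (*apub*, *redjaer*, *ad*); -nim when the stem ends in a vowel (*sesori*, *jamiho*, *vadipe*).
The final sound of *ofot* is /t/, which is a voiceless consonant, so the suffix is -le, giving *ofotle*.

ofotle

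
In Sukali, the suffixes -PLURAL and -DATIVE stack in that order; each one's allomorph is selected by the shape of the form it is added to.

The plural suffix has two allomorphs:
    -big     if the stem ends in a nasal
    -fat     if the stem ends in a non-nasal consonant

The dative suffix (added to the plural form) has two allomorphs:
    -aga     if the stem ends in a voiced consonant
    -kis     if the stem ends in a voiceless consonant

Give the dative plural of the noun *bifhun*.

Since the final consonant of *bifhun* is /n/ (a nasal), it takes -big, giving *bifhunbig*.
The plural form *bifhunbig* — final consonant /g/ (voiced) → -aga → *bifhunbigaga*.

bifhunbigaga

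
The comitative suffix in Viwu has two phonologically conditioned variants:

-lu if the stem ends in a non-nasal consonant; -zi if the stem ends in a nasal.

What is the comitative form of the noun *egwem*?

The final consonant of *egwem* is /m/, which is a nasal, so the suffix is -zi, giving *egwemzi*.

egwemzi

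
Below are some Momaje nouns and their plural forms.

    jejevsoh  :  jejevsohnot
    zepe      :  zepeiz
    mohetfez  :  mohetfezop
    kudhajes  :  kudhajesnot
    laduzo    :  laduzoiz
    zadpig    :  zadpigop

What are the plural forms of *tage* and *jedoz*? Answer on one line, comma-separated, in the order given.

tageiz, jedozop

The pattern is voicing of the final sound: -not when the stem ends in a voiceless consonant (*jejevsoh*, *kudhajes*); -op when the stem ends in a voiced consonant (*mohetfez*, *zadpig*); -iz when the stem ends in a vowel (*zepe*, *laduzo*).
*tage*: final sound = /e/, a vowel → -iz → *tageiz*.
*jedoz* — final sound /z/ (a voiced consonant) → -op → *jedozop*.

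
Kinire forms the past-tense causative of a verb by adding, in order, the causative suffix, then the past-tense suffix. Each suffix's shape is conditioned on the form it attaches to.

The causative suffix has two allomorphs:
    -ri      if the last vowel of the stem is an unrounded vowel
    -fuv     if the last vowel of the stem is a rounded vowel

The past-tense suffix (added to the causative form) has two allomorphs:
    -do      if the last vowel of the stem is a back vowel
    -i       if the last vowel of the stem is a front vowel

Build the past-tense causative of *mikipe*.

*mikipe*: last vowel = /e/, an unrounded vowel → -ri → *mikiperi*.
Since the last vowel of the causative form *mikiperi* is /i/ (a front vowel), it takes -i, giving *mikiperii*.

mikiperii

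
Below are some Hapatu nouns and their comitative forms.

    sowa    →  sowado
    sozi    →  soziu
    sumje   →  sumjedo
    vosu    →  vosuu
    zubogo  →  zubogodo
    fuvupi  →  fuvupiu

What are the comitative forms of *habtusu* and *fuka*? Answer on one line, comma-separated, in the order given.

The suffix is conditioned by the last vowel: -u when the last vowel of the stem is a high vowel (*sozi*, *vosu*, *fuvupi*); -do when the last vowel of the stem is a non-high vowel (*sowa*, *sumje*, *zubogo*).
Since the last vowel of *habtusu* is /u/ (a high vowel), it takes -u, giving *habtusuu*.
Since the last vowel of *fuka* is /a/ (a non-high vowel), it takes -do, giving *fukado*.

habtusuu, fukado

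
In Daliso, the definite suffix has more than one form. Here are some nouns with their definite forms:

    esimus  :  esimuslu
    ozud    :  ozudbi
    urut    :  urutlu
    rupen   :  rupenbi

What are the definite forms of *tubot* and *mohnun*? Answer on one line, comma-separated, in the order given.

Looking at the final consonant of each stem: -lu when the stem ends in a voiceless consonant (*esimus*, *urut*); -bi when the stem ends in a voiced consonant (*ozud*, *rupen*).
*tubot* — final consonant /t/ (voiceless) → -lu → *tubotlu*.
Since the final consonant of *mohnun* is /n/ (voiced), it takes -bi, giving *mohnunbi*.

tubotlu, mohnunbi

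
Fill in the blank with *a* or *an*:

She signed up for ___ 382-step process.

a

The indefinite article is chosen by the initial *sound* of the following word, not its spelling.
The number *382* is spoken "three hundred …", beginning with /θriː/ — a consonant sound.
So the article is *a*: She signed up for a 382-step process.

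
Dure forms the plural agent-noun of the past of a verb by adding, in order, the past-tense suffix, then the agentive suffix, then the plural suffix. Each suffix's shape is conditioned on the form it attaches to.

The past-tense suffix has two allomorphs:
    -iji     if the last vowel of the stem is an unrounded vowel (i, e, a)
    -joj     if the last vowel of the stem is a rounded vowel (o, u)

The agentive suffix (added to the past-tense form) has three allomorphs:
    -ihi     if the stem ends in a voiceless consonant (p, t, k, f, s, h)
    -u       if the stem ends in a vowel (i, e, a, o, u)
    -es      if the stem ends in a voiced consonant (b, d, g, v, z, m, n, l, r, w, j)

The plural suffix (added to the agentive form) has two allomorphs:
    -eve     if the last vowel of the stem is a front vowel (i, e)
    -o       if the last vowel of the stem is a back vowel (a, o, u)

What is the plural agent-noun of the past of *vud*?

The last vowel of *vud* is /u/, which is a rounded vowel, so the past-tense suffix is -joj, giving *vudjoj*.
Since the final sound of the past-tense form *vudjoj* is /j/ (a voiced consonant), it takes -es, giving *vudjojes*.
The last vowel of the agentive form *vudjojes* is /e/, which is a front vowel, so the plural suffix is -eve, giving *vudjojeseve*.

vudjojeseve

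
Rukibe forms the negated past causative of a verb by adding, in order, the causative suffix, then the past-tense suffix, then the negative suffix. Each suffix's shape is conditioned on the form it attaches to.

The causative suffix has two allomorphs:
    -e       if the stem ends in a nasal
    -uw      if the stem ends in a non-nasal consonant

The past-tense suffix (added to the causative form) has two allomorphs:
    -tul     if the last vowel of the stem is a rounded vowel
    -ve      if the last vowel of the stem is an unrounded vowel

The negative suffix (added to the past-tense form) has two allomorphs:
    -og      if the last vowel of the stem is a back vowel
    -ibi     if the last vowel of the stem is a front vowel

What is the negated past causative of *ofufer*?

ofuferuwtulog

The final consonant of *ofufer* is /r/, which is non-nasal, so the causative suffix is -uw, giving *ofuferuw*.
The last vowel of the causative form *ofuferuw* is /u/, which is a rounded vowel, so the past-tense suffix is -tul, giving *ofuferuwtul*.
The last vowel of the past-tense form *ofuferuwtul* is /u/, which is a back vowel, so the negative suffix is -og, giving *ofuferuwtulog*.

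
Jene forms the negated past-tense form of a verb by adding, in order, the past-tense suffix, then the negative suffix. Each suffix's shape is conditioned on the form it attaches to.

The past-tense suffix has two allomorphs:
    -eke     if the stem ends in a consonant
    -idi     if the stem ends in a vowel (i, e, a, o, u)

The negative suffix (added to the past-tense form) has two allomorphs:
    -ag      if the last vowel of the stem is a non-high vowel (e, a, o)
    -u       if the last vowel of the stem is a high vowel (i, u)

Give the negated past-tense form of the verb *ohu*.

The final sound of *ohu* is /u/, which is a vowel, so the past-tense suffix is -idi, giving *ohuidi*.
The past-tense form *ohuidi*: last vowel = /i/, a high vowel → -u → *ohuidiu*.

ohuidiu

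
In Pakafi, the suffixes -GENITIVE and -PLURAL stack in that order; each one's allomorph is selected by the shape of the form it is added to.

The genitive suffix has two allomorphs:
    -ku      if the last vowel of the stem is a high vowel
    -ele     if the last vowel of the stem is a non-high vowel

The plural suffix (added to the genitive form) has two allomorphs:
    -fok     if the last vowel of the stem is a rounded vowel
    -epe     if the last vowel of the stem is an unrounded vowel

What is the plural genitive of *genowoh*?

*genowoh*: last vowel = /o/, a non-high vowel → -ele → *genowohele*.
The genitive form *genowohele* — last vowel /e/ (an unrounded vowel) → -epe → *genowoheleepe*.

genowoheleepe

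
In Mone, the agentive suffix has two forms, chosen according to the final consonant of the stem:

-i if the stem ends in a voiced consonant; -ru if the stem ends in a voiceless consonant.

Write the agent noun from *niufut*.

*niufut* — final consonant /t/ (voiceless) → -ru → *niufutru*.

niufutru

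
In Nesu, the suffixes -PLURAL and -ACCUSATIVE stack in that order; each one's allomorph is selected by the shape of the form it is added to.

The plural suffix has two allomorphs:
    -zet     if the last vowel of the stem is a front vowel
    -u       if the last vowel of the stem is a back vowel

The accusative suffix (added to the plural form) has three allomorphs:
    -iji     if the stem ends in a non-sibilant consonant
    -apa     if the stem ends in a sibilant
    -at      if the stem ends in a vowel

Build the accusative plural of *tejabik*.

*tejabik* — last vowel /i/ (a front vowel) → -zet → *tejabikzet*.
The plural form *tejabikzet*: final sound = /t/, a non-sibilant consonant → -iji → *tejabikzetiji*.

tejabikzetiji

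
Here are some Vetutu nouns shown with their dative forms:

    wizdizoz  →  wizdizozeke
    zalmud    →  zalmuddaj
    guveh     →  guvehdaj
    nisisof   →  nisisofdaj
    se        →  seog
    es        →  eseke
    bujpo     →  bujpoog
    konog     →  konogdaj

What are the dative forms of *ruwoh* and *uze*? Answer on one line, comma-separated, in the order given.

ruwohdaj, uzeog

The alternation tracks the final sound of the stem — -eke when the stem ends in a sibilant (*wizdizoz*, *es*); -daj when the stem ends in a non-sibilant consonant (*zalmud*, *guveh*, *nisisof*, *konog*); -og when the stem ends in a vowel (*se*, *bujpo*).
Since the final sound of *ruwoh* is /h/ (a non-sibilant consonant), it takes -daj, giving *ruwohdaj*.
The final sound of *uze* is /e/, which is a vowel, so the suffix is -og, giving *uzeog*.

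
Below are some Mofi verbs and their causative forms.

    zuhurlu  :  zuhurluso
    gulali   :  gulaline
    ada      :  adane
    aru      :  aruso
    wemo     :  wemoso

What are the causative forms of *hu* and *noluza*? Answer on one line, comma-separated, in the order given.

huso, noluzane

The suffix is conditioned by the last vowel: -so when the last vowel of the stem is a rounded vowel (*zuhurlu*, *aru*, *wemo*); -ne when the last vowel of the stem is an unrounded vowel (*gulali*, *ada*).
The last vowel of *hu* is /u/, which is a rounded vowel, so the suffix is -so, giving *huso*.
Since the last vowel of *noluza* is /a/ (an unrounded vowel), it takes -ne, giving *noluzane*.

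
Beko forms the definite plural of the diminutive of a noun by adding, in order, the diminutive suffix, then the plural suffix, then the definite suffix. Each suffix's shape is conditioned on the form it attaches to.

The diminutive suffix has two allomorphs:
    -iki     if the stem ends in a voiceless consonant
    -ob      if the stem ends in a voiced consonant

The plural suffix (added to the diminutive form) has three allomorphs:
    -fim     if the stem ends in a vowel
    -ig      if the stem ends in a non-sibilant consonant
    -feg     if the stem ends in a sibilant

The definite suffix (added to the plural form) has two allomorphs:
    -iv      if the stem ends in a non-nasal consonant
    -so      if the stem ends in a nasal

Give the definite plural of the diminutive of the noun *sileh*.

silehikifimso

Since the final consonant of *sileh* is /h/ (voiceless), it takes -iki, giving *silehiki*.
The diminutive form *silehiki*: final sound = /i/, a vowel → -fim → *silehikifim*.
The plural form *silehikifim* — final consonant /m/ (a nasal) → -so → *silehikifimso*.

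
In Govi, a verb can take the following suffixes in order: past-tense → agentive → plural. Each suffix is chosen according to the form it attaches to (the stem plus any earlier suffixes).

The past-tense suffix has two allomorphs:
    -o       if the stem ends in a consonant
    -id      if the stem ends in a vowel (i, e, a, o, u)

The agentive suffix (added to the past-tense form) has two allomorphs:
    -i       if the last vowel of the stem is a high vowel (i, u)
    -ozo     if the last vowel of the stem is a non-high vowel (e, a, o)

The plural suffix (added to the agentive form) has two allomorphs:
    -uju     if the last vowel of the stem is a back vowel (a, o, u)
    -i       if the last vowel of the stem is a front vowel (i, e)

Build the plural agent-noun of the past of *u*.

The final sound of *u* is /u/, which is a vowel, so the past-tense suffix is -id, giving *uid*.
Since the last vowel of the past-tense form *uid* is /i/ (a high vowel), it takes -i, giving *uidi*.
Since the last vowel of the agentive form *uidi* is /i/ (a front vowel), it takes -i, giving *uidii*.

uidii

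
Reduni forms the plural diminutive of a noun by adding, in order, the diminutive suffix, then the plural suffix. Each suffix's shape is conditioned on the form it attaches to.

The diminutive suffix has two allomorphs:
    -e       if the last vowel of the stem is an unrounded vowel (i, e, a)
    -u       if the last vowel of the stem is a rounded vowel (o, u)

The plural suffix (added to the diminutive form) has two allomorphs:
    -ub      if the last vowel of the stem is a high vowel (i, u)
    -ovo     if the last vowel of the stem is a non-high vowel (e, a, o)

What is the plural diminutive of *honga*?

*honga*: last vowel = /a/, an unrounded vowel → -e → *hongae*.
The diminutive form *hongae* — last vowel /e/ (a non-high vowel) → -ovo → *hongaeovo*.

hongaeovo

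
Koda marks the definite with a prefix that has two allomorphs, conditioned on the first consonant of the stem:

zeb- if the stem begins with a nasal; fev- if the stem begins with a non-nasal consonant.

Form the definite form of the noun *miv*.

The first consonant of *miv* is /m/, which is a nasal, so the prefix is zeb-, giving *zebmiv*.

zebmiv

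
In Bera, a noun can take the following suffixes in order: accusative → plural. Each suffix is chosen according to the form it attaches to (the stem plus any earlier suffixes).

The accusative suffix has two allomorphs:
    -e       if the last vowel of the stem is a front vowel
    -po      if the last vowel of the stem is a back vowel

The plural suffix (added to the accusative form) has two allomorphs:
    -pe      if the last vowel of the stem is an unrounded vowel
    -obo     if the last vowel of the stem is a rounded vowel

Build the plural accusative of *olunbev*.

*olunbev*: last vowel = /e/, a front vowel → -e → *olunbeve*.
The last vowel of the accusative form *olunbeve* is /e/, which is an unrounded vowel, so the plural suffix is -pe, giving *olunbevepe*.

olunbevepe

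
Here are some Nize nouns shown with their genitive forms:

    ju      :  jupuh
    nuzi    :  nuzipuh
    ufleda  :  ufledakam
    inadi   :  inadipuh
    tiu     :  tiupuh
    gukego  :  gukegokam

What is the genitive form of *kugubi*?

kugubipuh

Looking at the last vowel of each stem: -puh when the last vowel of the stem is a high vowel (*ju*, *nuzi*, *inadi*, *tiu*); -kam when the last vowel of the stem is a non-high vowel (*ufleda*, *gukego*).
*kugubi* — last vowel /i/ (a high vowel) → -puh → *kugubipuh*.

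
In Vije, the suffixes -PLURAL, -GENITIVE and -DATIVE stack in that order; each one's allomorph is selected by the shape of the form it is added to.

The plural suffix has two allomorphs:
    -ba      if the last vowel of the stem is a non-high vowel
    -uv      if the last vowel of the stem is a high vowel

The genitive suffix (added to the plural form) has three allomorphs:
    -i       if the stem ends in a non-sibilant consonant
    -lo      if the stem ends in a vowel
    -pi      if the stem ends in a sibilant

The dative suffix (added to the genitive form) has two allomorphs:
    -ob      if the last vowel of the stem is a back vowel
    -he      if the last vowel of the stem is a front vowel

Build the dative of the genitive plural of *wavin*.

Since the last vowel of *wavin* is /i/ (a high vowel), it takes -uv, giving *wavinuv*.
Since the final sound of the plural form *wavinuv* is /v/ (a non-sibilant consonant), it takes -i, giving *wavinuvi*.
The genitive form *wavinuvi*: last vowel = /i/, a front vowel → -he → *wavinuvihe*.

wavinuvihe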